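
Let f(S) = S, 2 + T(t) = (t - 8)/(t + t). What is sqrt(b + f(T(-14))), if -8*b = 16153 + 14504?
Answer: I*sqrt(3005338)/28 ≈ 61.914*I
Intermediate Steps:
T(t) = -2 + (-8 + t)/(2*t) (T(t) = -2 + (t - 8)/(t + t) = -2 + (-8 + t)/((2*t)) = -2 + (-8 + t)*(1/(2*t)) = -2 + (-8 + t)/(2*t))
b = -30657/8 (b = -(16153 + 14504)/8 = -1/8*30657 = -30657/8 ≈ -3832.1)
sqrt(b + f(T(-14))) = sqrt(-30657/8 + (-3/2 - 4/(-14))) = sqrt(-30657/8 + (-3/2 - 4*(-1/14))) = sqrt(-30657/8 + (-3/2 + 2/7)) = sqrt(-30657/8 - 17/14) = sqrt(-214667/56) = I*sqrt(3005338)/28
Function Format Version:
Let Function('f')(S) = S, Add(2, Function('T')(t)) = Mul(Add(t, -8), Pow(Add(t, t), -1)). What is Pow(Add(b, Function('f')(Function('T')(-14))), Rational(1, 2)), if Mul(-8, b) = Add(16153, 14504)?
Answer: Mul(Rational(1, 28), I, Pow(3005338, Rational(1, 2))) ≈ Mul(61.914, I)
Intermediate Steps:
Function('T')(t) = Add(-2, Mul(Rational(1, 2), Pow(t, -1), Add(-8, t))) (Function('T')(t) = Add(-2, Mul(Add(t, -8), Pow(Add(t, t), -1))) = Add(-2, Mul(Add(-8, t), Pow(Mul(2, t), -1))) = Add(-2, Mul(Add(-8, t), Mul(Rational(1, 2), Pow(t, -1)))) = Add(-2, Mul(Rational(1, 2), Pow(t, -1), Add(-8, t))))
b = Rational(-30657, 8) (b = Mul(Rational(-1, 8), Add(16153, 14504)) = Mul(Rational(-1, 8), 30657) = Rational(-30657, 8) ≈ -3832.1)
Pow(Add(b, Function('f')(Function('T')(-14))), Rational(1, 2)) = Pow(Add(Rational(-30657, 8), Add(Rational(-3, 2), Mul(-4, Pow(-14, -1)))), Rational(1, 2)) = Pow(Add(Rational(-30657, 8), Add(Rational(-3, 2), Mul(-4, Rational(-1, 14)))), Rational(1, 2)) = Pow(Add(Rational(-30657, 8), Add(Rational(-3, 2), Rational(2, 7))), Rational(1, 2)) = Pow(Add(Rational(-30657, 8), Rational(-17, 14)), Rational(1, 2)) = Pow(Rational(-214667, 56), Rational(1, 2)) = Mul(Rational(1, 28), I, Pow(3005338, Rational(1, 2)))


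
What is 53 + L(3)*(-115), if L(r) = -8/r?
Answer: 1079/3 ≈ 359.67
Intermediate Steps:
53 + L(3)*(-115) = 53 - 8/3*(-115) = 53 + 920/3 = 1079/3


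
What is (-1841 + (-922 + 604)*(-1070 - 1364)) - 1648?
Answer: 770523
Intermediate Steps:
(-1841 + (-922 + 604)*(-1070 - 1364)) - 1648 = (-1841 - 318*(-2434)) - 1648 = (-1841 + 774012) - 1648 = 772171 - 1648 = 770523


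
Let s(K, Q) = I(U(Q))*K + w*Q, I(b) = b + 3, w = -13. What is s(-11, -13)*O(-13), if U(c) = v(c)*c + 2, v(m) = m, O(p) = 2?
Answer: -3490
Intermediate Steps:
U(c) = 2 + c**2 (U(c) = c*c + 2 = c**2 + 2 = 2 + c**2)
I(b) = 3 + b
s(K, Q) = -13*Q + K*(5 + Q**2) (s(K, Q) = (3 + (2 + Q**2))*K - 13*Q = (5 + Q**2)*K - 13*Q = K*(5 + Q**2) - 13*Q = -13*Q + K*(5 + Q**2))
s(-11, -13)*O(-13) = (-13*(-13) - 11*(5 + (-13)**2))*2 = (169 - 11*(5 + 169))*2 = (169 - 11*174)*2 = (169 - 1914)*2 = -1745*2 = -3490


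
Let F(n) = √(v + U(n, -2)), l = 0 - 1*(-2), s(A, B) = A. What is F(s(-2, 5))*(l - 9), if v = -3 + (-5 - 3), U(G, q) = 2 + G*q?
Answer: -7*I*√5 ≈ -15.652*I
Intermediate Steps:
l = 2 (l = 0 + 2 = 2)
v = -11 (v = -3 - 8 = -11)
F(n) = √(-9 - 2*n) (F(n) = √(-11 + (2 + n*(-2))) = √(-11 + (2 - 2*n)) = √(-9 - 2*n))
F(s(-2, 5))*(l - 9) = √(-9 - 2*(-2))*(2 - 9) = √(-9 + 4)*(-7) = √(-5)*(-7) = (I*√5)*(-7) = -7*I*√5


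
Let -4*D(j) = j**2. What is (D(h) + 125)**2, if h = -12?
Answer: 7921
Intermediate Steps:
D(j) = -j**2/4
(D(h) + 125)**2 = (-1/4*(-12)**2 + 125)**2 = (-1/4*144 + 125)**2 = (-36 + 125)**2 = 89**2 = 7921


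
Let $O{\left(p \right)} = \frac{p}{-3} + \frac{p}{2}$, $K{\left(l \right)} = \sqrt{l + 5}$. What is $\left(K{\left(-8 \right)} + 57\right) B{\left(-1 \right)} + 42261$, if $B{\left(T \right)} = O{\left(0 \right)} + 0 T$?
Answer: $42261$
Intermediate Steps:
$K{\left(l \right)} = \sqrt{5 + l}$
$O{\left(p \right)} = \frac{p}{6}$ ($O{\left(p \right)} = p \left(- \frac{1}{3}\right) + p \frac{1}{2} = - \frac{p}{3} + \frac{p}{2} = \frac{p}{6}$)
$B{\left(T \right)} = 0$ ($B{\left(T \right)} = \frac{1}{6} \cdot 0 + 0 T = 0 + 0 = 0$)
$\left(K{\left(-8 \right)} + 57\right) B{\left(-1 \right)} + 42261 = \left(\sqrt{5 - 8} + 57\right) 0 + 42261 = \left(\sqrt{-3} + 57\right) 0 + 42261 = \left(i \sqrt{3} + 57\right) 0 + 42261 = \left(57 + i \sqrt{3}\right) 0 + 42261 = 0 + 42261 = 42261$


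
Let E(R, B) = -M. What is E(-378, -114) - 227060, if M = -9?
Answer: -227051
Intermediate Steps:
E(R, B) = 9 (E(R, B) = -1*(-9) = 9)
E(-378, -114) - 227060 = 9 - 227060 = -227051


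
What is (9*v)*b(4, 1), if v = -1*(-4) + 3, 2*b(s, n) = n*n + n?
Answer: 63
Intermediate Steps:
b(s, n) = n/2 + n²/2 (b(s, n) = (n*n + n)/2 = (n² + n)/2 = (n + n²)/2 = n/2 + n²/2)
v = 7 (v = 4 + 3 = 7)
(9*v)*b(4, 1) = (9*7)*((½)*1*(1 + 1)) = 63*((½)*1*2) = 63*1 = 63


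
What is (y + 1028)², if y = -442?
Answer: 343396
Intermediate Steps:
(y + 1028)² = (-442 + 1028)² = 586² = 343396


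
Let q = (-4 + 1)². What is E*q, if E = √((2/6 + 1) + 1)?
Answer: 3*√21 ≈ 13.748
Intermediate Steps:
q = 9 (q = (-3)² = 9)
E = √21/3 (E = √((2*(⅙) + 1) + 1) = √((⅓ + 1) + 1) = √(4/3 + 1) = √(7/3) = √21/3 ≈ 1.5275)
E*q = (√21/3)*9 = 3*√21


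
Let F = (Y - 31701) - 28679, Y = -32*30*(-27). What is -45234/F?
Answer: 22617/17230 ≈ 1.3127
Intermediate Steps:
Y = 25920 (Y = -960*(-27) = 25920)
F = -34460 (F = (25920 - 31701) - 28679 = -5781 - 28679 = -34460)
-45234/F = -45234/(-34460) = -45234*(-1/34460) = 22617/17230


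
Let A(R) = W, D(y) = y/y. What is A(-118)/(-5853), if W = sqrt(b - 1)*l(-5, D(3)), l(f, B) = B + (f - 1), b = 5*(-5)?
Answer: 5*I*sqrt(26)/5853 ≈ 0.0043559*I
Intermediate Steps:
b = -25
D(y) = 1
l(f, B) = -1 + B + f (l(f, B) = B + (-1 + f) = -1 + B + f)
W = -5*I*sqrt(26) (W = sqrt(-25 - 1)*(-1 + 1 - 5) = sqrt(-26)*(-5) = (I*sqrt(26))*(-5) = -5*I*sqrt(26) ≈ -25.495*I)
A(R) = -5*I*sqrt(26)
A(-118)/(-5853) = -5*I*sqrt(26)/(-5853) = -5*I*sqrt(26)*(-1/5853) = 5*I*sqrt(26)/5853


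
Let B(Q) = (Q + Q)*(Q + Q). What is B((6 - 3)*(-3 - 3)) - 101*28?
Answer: -1532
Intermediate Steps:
B(Q) = 4*Q² (B(Q) = (2*Q)*(2*Q) = 4*Q²)
B((6 - 3)*(-3 - 3)) - 101*28 = 4*((6 - 3)*(-3 - 3))² - 101*28 = 4*(3*(-6))² - 2828 = 4*(-18)² - 2828 = 4*324 - 2828 = 1296 - 2828 = -1532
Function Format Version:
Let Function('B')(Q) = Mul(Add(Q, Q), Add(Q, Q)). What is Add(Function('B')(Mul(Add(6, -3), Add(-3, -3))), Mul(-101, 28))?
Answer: -1532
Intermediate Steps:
Function('B')(Q) = Mul(4, Pow(Q, 2)) (Function('B')(Q) = Mul(Mul(2, Q), Mul(2, Q)) = Mul(4, Pow(Q, 2)))
Add(Function('B')(Mul(Add(6, -3), Add(-3, -3))), Mul(-101, 28)) = Add(Mul(4, Pow(Mul(Add(6, -3), Add(-3, -3)), 2)), Mul(-101, 28)) = Add(Mul(4, Pow(Mul(3, -6), 2)), -2828) = Add(Mul(4, Pow(-18, 2)), -2828) = Add(Mul(4, 324), -2828) = Add(1296, -2828) = -1532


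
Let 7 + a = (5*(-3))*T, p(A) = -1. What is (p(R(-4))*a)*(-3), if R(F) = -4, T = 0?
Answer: -21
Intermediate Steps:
a = -7 (a = -7 + (5*(-3))*0 = -7 - 15*0 = -7 + 0 = -7)
(p(R(-4))*a)*(-3) = -1*(-7)*(-3) = 7*(-3) = -21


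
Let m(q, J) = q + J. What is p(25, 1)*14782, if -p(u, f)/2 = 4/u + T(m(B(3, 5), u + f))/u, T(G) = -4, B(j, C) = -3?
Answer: 0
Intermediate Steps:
m(q, J) = J + q
p(u, f) = 0 (p(u, f) = -2*(4/u - 4/u) = -2*0 = 0)
p(25, 1)*14782 = 0*14782 = 0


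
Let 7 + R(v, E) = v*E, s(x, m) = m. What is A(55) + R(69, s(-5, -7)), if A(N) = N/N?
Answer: -489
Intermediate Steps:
A(N) = 1
R(v, E) = -7 + E*v (R(v, E) = -7 + v*E = -7 + E*v)
A(55) + R(69, s(-5, -7)) = 1 + (-7 - 7*69) = 1 + (-7 - 483) = 1 - 490 = -489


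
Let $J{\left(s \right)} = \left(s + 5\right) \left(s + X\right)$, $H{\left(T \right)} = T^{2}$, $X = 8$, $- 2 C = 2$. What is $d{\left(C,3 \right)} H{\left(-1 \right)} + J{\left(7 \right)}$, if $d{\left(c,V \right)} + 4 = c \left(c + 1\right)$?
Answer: $176$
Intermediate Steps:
$C = -1$ ($C = \left(- \frac{1}{2}\right) 2 = -1$)
$J{\left(s \right)} = \left(5 + s\right) \left(8 + s\right)$ ($J{\left(s \right)} = \left(s + 5\right) \left(s + 8\right) = \left(5 + s\right) \left(8 + s\right)$)
$d{\left(c,V \right)} = -4 + c \left(1 + c\right)$ ($d{\left(c,V \right)} = -4 + c \left(c + 1\right) = -4 + c \left(1 + c\right)$)
$d{\left(C,3 \right)} H{\left(-1 \right)} + J{\left(7 \right)} = \left(-4 - 1 + \left(-1\right)^{2}\right) \left(-1\right)^{2} + \left(40 + 7^{2} + 13 \cdot 7\right) = \left(-4 - 1 + 1\right) 1 + \left(40 + 49 + 91\right) = \left(-4\right) 1 + 180 = -4 + 180 = 176$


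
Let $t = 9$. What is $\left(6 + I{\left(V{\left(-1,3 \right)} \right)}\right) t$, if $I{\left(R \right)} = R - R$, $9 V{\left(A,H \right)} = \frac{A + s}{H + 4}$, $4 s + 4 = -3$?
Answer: $54$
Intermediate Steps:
$s = - \frac{7}{4}$ ($s = -1 + \frac{1}{4} \left(-3\right) = -1 - \frac{3}{4} = - \frac{7}{4} \approx -1.75$)
$V{\left(A,H \right)} = \frac{- \frac{7}{4} + A}{9 \left(4 + H\right)}$ ($V{\left(A,H \right)} = \frac{\left(A - \frac{7}{4}\right) \frac{1}{H + 4}}{9} = \frac{\left(- \frac{7}{4} + A\right) \frac{1}{4 + H}}{9} = \frac{\frac{1}{4 + H} \left(- \frac{7}{4} + A\right)}{9} = \frac{- \frac{7}{4} + A}{9 \left(4 + H\right)}$)
$I{\left(R \right)} = 0$
$\left(6 + I{\left(V{\left(-1,3 \right)} \right)}\right) t = \left(6 + 0\right) 9 = 6 \cdot 9 = 54$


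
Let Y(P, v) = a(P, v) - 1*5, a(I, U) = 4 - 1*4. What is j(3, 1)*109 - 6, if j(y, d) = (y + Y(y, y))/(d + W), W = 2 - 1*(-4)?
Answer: -260/7 ≈ -37.143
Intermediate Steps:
a(I, U) = 0 (a(I, U) = 4 - 4 = 0)
Y(P, v) = -5 (Y(P, v) = 0 - 1*5 = 0 - 5 = -5)
W = 6 (W = 2 + 4 = 6)
j(y, d) = (-5 + y)/(6 + d) (j(y, d) = (y - 5)/(d + 6) = (-5 + y)/(6 + d))
j(3, 1)*109 - 6 = ((-5 + 3)/(6 + 1))*109 - 6 = (-2/7)*109 - 6 = ((⅐)*(-2))*109 - 6 = -2/7*109 - 6 = -218/7 - 6 = -260/7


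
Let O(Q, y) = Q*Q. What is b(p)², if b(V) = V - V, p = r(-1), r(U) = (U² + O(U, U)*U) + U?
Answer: 0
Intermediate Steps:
O(Q, y) = Q²
r(U) = U + U² + U³ (r(U) = (U² + U²*U) + U = (U² + U³) + U = U + U² + U³)
p = -1 (p = -(1 - 1 + (-1)²) = -(1 - 1 + 1) = -1*1 = -1)
b(V) = 0
b(p)² = 0² = 0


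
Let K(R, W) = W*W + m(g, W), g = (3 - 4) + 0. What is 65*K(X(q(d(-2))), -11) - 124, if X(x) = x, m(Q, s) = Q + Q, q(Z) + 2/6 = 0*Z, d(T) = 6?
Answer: 7611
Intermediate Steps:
g = -1 (g = -1 + 0 = -1)
q(Z) = -⅓ (q(Z) = -⅓ + 0*Z = -⅓ + 0 = -⅓)
m(Q, s) = 2*Q
K(R, W) = -2 + W² (K(R, W) = W*W + 2*(-1) = W² - 2 = -2 + W²)
65*K(X(q(d(-2))), -11) - 124 = 65*(-2 + (-11)²) - 124 = 65*(-2 + 121) - 124 = 65*119 - 124 = 7735 - 124 = 7611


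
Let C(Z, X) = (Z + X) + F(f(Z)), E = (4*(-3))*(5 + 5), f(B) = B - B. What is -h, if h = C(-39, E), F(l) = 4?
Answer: 155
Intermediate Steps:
f(B) = 0
E = -120 (E = -12*10 = -120)
C(Z, X) = 4 + X + Z (C(Z, X) = (Z + X) + 4 = (X + Z) + 4 = 4 + X + Z)
h = -155 (h = 4 - 120 - 39 = -155)
-h = -1*(-155) = 155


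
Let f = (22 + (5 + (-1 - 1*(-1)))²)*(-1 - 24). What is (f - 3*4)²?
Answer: 1408969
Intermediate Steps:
f = -1175 (f = (22 + (5 + (-1 + 1))²)*(-25) = (22 + (5 + 0)²)*(-25) = (22 + 5²)*(-25) = (22 + 25)*(-25) = 47*(-25) = -1175)
(f - 3*4)² = (-1175 - 3*4)² = (-1175 - 12)² = (-1187)² = 1408969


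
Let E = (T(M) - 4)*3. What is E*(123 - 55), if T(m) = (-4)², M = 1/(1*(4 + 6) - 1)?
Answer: 2448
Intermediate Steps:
M = ⅑ (M = 1/(1*10 - 1) = 1/(10 - 1) = 1/9 = ⅑ ≈ 0.11111)
T(m) = 16
E = 36 (E = (16 - 4)*3 = 12*3 = 36)
E*(123 - 55) = 36*(123 - 55) = 36*68 = 2448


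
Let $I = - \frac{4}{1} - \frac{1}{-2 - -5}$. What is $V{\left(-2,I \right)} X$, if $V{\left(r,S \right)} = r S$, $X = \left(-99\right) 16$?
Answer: $-13728$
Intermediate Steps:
$I = - \frac{13}{3}$ ($I = \left(-4\right) 1 - \frac{1}{-2 + 5} = -4 - \frac{1}{3} = - \frac{13}{3} \approx -4.3333$)
$X = -1584$
$V{\left(r,S \right)} = S r$
$V{\left(-2,I \right)} X = \left(- \frac{13}{3}\right) \left(-2\right) \left(-1584\right) = \frac{26}{3} \left(-1584\right) = -13728$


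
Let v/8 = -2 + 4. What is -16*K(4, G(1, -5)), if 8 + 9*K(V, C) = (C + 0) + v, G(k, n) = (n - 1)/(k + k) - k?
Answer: -64/9 ≈ -7.1111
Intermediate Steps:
v = 16 (v = 8*(-2 + 4) = 8*2 = 16)
G(k, n) = -k + (-1 + n)/(2*k) (G(k, n) = (-1 + n)/((2*k)) - k = (-1 + n)*(1/(2*k)) - k = (-1 + n)/(2*k) - k = -k + (-1 + n)/(2*k))
K(V, C) = 8/9 + C/9 (K(V, C) = -8/9 + ((C + 0) + 16)/9 = -8/9 + (C + 16)/9 = -8/9 + (16 + C)/9 = -8/9 + (16/9 + C/9) = 8/9 + C/9)
-16*K(4, G(1, -5)) = -16*(8/9 + ((1/2)*(-1 - 5 - 2*1**2)/1)/9) = -16*(8/9 + ((1/2)*1*(-1 - 5 - 2*1))/9) = -16*(8/9 + ((1/2)*1*(-1 - 5 - 2))/9) = -16*(8/9 + ((1/2)*1*(-8))/9) = -16*(8/9 + (1/9)*(-4)) = -16*(8/9 - 4/9) = -16*4/9 = -64/9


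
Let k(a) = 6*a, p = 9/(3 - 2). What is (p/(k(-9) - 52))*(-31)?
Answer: 279/106 ≈ 2.6321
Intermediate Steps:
p = 9 (p = 9/1 = 1*9 = 9)
(p/(k(-9) - 52))*(-31) = (9/(6*(-9) - 52))*(-31) = (9/(-54 - 52))*(-31) = (9/(-106))*(-31) = (9*(-1/106))*(-31) = -9/106*(-31) = 279/106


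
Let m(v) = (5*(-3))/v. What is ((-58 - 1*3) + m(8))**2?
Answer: 253009/64 ≈ 3953.3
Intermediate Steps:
m(v) = -15/v
((-58 - 1*3) + m(8))**2 = ((-58 - 1*3) - 15/8)**2 = ((-58 - 3) - 15*1/8)**2 = (-61 - 15/8)**2 = (-503/8)**2 = 253009/64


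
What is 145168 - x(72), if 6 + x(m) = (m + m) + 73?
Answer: 144957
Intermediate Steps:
x(m) = 67 + 2*m (x(m) = -6 + ((m + m) + 73) = -6 + (2*m + 73) = -6 + (73 + 2*m) = 67 + 2*m)
145168 - x(72) = 145168 - (67 + 2*72) = 145168 - (67 + 144) = 145168 - 1*211 = 145168 - 211 = 144957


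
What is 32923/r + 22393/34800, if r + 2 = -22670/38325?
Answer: -1097687756431/86408400 ≈ -12703.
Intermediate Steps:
r = -19864/7665 (r = -2 - 22670/38325 = -2 - 22670*1/38325 = -2 - 4534/7665 = -19864/7665 ≈ -2.5915)
32923/r + 22393/34800 = 32923/(-19864/7665) + 22393/34800 = 32923*(-7665/19864) + 22393*(1/34800) = -252354795/19864 + 22393/34800 = -1097687756431/86408400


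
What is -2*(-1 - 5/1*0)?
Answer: 2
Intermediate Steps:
-2*(-1 - 5/1*0) = -2*(-1 - 5*1*0) = -2*(-1 - 5*0) = -2*(-1 + 0) = -2*(-1) = 2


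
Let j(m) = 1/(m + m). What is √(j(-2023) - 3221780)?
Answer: I*√182494506334/238 ≈ 1794.9*I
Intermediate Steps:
j(m) = 1/(2*m)
√(j(-2023) - 3221780) = √((½)/(-2023) - 3221780) = √((½)*(-1/2023) - 3221780) = √(-1/4046 - 3221780) = √(-13035321881/4046) = I*√182494506334/238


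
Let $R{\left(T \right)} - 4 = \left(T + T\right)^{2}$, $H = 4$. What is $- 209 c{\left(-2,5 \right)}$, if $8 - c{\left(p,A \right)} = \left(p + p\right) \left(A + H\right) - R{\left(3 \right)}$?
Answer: $-17556$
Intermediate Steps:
$R{\left(T \right)} = 4 + 4 T^{2}$ ($R{\left(T \right)} = 4 + \left(T + T\right)^{2} = 4 + \left(2 T\right)^{2} = 4 + 4 T^{2}$)
$c{\left(p,A \right)} = 48 - 2 p \left(4 + A\right)$ ($c{\left(p,A \right)} = 8 - \left(\left(p + p\right) \left(A + 4\right) - \left(4 + 4 \cdot 3^{2}\right)\right) = 8 - \left(2 p \left(4 + A\right) - \left(4 + 4 \cdot 9\right)\right) = 8 - \left(2 p \left(4 + A\right) - \left(4 + 36\right)\right) = 8 - \left(2 p \left(4 + A\right) - 40\right) = 8 - \left(-40 + 2 p \left(4 + A\right)\right) = 48 - 2 p \left(4 + A\right)$)
$- 209 c{\left(-2,5 \right)} = - 209 \left(48 - -16 - 10 \left(-2\right)\right) = - 209 \left(48 + 16 + 20\right) = \left(-209\right) 84 = -17556$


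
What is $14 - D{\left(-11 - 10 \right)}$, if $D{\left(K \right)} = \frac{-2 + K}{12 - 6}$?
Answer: $\frac{107}{6} \approx 17.833$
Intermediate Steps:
$D{\left(K \right)} = - \frac{1}{3} + \frac{K}{6}$ ($D{\left(K \right)} = \frac{-2 + K}{6} = \left(-2 + K\right) \frac{1}{6} = - \frac{1}{3} + \frac{K}{6}$)
$14 - D{\left(-11 - 10 \right)} = 14 - \left(- \frac{1}{3} + \frac{-11 - 10}{6}\right) = 14 - \left(- \frac{1}{3} + \frac{1}{6} \left(-21\right)\right) = 14 - \left(- \frac{1}{3} - \frac{7}{2}\right) = 14 - - \frac{23}{6} = 14 + \frac{23}{6} = \frac{107}{6}$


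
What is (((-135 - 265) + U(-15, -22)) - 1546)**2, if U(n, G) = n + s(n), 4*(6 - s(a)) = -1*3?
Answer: 61105489/16 ≈ 3.8191e+6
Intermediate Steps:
s(a) = 27/4 (s(a) = 6 - (-1)*3/4 = 6 - 1/4*(-3) = 6 + 3/4 = 27/4)
U(n, G) = 27/4 + n (U(n, G) = n + 27/4 = 27/4 + n)
(((-135 - 265) + U(-15, -22)) - 1546)**2 = (((-135 - 265) + (27/4 - 15)) - 1546)**2 = ((-400 - 33/4) - 1546)**2 = (-1633/4 - 1546)**2 = (-7817/4)**2 = 61105489/16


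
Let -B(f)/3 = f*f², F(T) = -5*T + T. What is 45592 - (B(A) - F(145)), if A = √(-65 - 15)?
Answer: 45012 - 960*I*√5 ≈ 45012.0 - 2146.6*I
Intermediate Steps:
A = 4*I*√5 (A = √(-80) = 4*I*√5 ≈ 8.9443*I)
F(T) = -4*T
B(f) = -3*f³ (B(f) = -3*f*f² = -3*f³)
45592 - (B(A) - F(145)) = 45592 - (-3*(-320*I*√5) - (-4)*145) = 45592 - (-(-960)*I*√5 - 1*(-580)) = 45592 - (960*I*√5 + 580) = 45592 - (580 + 960*I*√5) = 45592 + (-580 - 960*I*√5) = 45012 - 960*I*√5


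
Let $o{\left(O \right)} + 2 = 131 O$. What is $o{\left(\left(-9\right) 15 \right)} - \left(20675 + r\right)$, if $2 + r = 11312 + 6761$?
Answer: $-56433$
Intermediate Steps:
$r = 18071$ ($r = -2 + \left(11312 + 6761\right) = -2 + 18073 = 18071$)
$o{\left(O \right)} = -2 + 131 O$
$o{\left(\left(-9\right) 15 \right)} - \left(20675 + r\right) = \left(-2 + 131 \left(\left(-9\right) 15\right)\right) - \left(20675 + 18071\right) = \left(-2 + 131 \left(-135\right)\right) - 38746 = \left(-2 - 17685\right) - 38746 = -17687 - 38746 = -56433$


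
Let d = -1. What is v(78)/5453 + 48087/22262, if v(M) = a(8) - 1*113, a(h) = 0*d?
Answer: 259702805/121394686 ≈ 2.1393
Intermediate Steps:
a(h) = 0 (a(h) = 0*(-1) = 0)
v(M) = -113 (v(M) = 0 - 1*113 = 0 - 113 = -113)
v(78)/5453 + 48087/22262 = -113/5453 + 48087/22262 = 259702805/121394686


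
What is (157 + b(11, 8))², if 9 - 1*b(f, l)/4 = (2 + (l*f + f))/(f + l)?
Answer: 10647169/361 ≈ 29494.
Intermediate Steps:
b(f, l) = 36 - 4*(2 + f + f*l)/(f + l) (b(f, l) = 36 - 4*(2 + (l*f + f))/(f + l) = 36 - 4*(2 + (f*l + f))/(f + l) = 36 - 4*(2 + (f + f*l))/(f + l) = 36 - 4*(2 + f + f*l)/(f + l))
(157 + b(11, 8))² = (157 + 4*(-2 + 8*11 + 9*8 - 1*11*8)/(11 + 8))² = (157 + 4*(-2 + 88 + 72 - 88)/19)² = (157 + 4*(1/19)*70)² = (157 + 280/19)² = (3263/19)² = 10647169/361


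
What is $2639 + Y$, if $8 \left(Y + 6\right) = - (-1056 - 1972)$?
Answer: $\frac{6023}{2} \approx 3011.5$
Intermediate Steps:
$Y = \frac{745}{2}$ ($Y = -6 + \frac{\left(-1\right) \left(-1056 - 1972\right)}{8} = -6 + \frac{\left(-1\right) \left(-3028\right)}{8} = -6 + \frac{1}{8} \cdot 3028 = -6 + \frac{757}{2} = \frac{745}{2} \approx 372.5$)
$2639 + Y = 2639 + \frac{745}{2} = \frac{6023}{2}$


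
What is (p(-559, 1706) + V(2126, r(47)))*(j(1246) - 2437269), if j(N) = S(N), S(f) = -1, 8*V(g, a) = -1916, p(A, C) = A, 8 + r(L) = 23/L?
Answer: 1946160095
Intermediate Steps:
r(L) = -8 + 23/L
V(g, a) = -479/2 (V(g, a) = (1/8)*(-1916) = -479/2)
j(N) = -1
(p(-559, 1706) + V(2126, r(47)))*(j(1246) - 2437269) = (-559 - 479/2)*(-1 - 2437269) = -1597/2*(-2437270) = 1946160095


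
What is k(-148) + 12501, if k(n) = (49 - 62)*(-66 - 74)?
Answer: 14321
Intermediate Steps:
k(n) = 1820 (k(n) = -13*(-140) = 1820)
k(-148) + 12501 = 1820 + 12501 = 14321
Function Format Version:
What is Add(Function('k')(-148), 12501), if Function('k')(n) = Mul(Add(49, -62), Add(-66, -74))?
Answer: 14321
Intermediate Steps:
Function('k')(n) = 1820 (Function('k')(n) = Mul(-13, -140) = 1820)
Add(Function('k')(-148), 12501) = Add(1820, 12501) = 14321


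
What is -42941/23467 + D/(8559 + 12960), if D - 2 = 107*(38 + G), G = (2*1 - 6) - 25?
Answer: -901401724/504986373 ≈ -1.7850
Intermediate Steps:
G = -29 (G = (2 - 6) - 25 = -4 - 25 = -29)
D = 965 (D = 2 + 107*(38 - 29) = 2 + 107*9 = 2 + 963 = 965)
-42941/23467 + D/(8559 + 12960) = -42941/23467 + 965/(8559 + 12960) = -42941*1/23467 + 965/21519 = -42941/23467 + 965*(1/21519) = -42941/23467 + 965/21519 = -901401724/504986373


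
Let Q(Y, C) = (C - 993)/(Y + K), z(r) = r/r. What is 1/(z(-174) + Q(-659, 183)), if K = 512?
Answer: 49/319 ≈ 0.15360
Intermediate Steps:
z(r) = 1
Q(Y, C) = (-993 + C)/(512 + Y) (Q(Y, C) = (C - 993)/(Y + 512) = (-993 + C)/(512 + Y))
1/(z(-174) + Q(-659, 183)) = 1/(1 + (-993 + 183)/(512 - 659)) = 1/(1 - 810/(-147)) = 1/(1 - 1/147*(-810)) = 1/(1 + 270/49) = 1/(319/49) = 49/319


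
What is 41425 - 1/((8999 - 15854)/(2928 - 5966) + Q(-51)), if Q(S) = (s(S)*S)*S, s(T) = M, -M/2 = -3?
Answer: 1964285800237/47417883 ≈ 41425.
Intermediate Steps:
M = 6 (M = -2*(-3) = 6)
s(T) = 6
Q(S) = 6*S² (Q(S) = (6*S)*S = 6*S²)
41425 - 1/((8999 - 15854)/(2928 - 5966) + Q(-51)) = 41425 - 1/((8999 - 15854)/(2928 - 5966) + 6*(-51)²) = 41425 - 1/(-6855/(-3038) + 6*2601) = 41425 - 1/(-6855*(-1/3038) + 15606) = 41425 - 1/(6855/3038 + 15606) = 41425 - 1/47417883/3038 = 41425 - 1*3038/47417883 = 41425 - 3038/47417883 = 1964285800237/47417883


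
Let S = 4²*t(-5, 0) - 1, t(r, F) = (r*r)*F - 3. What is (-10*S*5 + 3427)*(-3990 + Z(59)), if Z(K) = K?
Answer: -23102487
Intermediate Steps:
t(r, F) = -3 + F*r² (t(r, F) = r²*F - 3 = F*r² - 3 = -3 + F*r²)
S = -49 (S = 4²*(-3 + 0*(-5)²) - 1 = 16*(-3 + 0*25) - 1 = 16*(-3 + 0) - 1 = 16*(-3) - 1 = -48 - 1 = -49)
(-10*S*5 + 3427)*(-3990 + Z(59)) = (-10*(-49)*5 + 3427)*(-3990 + 59) = (490*5 + 3427)*(-3931) = (2450 + 3427)*(-3931) = 5877*(-3931) = -23102487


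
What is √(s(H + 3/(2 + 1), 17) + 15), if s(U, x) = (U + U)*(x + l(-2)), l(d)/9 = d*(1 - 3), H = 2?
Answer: 3*√37 ≈ 18.248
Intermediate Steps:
l(d) = -18*d (l(d) = 9*(d*(1 - 3)) = 9*(d*(-2)) = 9*(-2*d) = -18*d)
s(U, x) = 2*U*(36 + x) (s(U, x) = (U + U)*(x - 18*(-2)) = (2*U)*(x + 36) = (2*U)*(36 + x) = 2*U*(36 + x))
√(s(H + 3/(2 + 1), 17) + 15) = √(2*(2 + 3/(2 + 1))*(36 + 17) + 15) = √(2*(2 + 3/3)*53 + 15) = √(2*(2 + 3*(⅓))*53 + 15) = √(2*(2 + 1)*53 + 15) = √(2*3*53 + 15) = √(318 + 15) = √333 = 3*√37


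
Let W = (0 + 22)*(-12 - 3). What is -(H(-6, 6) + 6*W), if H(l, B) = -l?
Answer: 1974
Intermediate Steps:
W = -330 (W = 22*(-15) = -330)
-(H(-6, 6) + 6*W) = -(-1*(-6) + 6*(-330)) = -(6 - 1980) = -1*(-1974) = 1974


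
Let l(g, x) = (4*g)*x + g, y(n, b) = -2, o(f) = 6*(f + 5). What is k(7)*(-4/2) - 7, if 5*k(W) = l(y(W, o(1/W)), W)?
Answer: 81/5 ≈ 16.200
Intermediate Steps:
o(f) = 30 + 6*f (o(f) = 6*(5 + f) = 30 + 6*f)
l(g, x) = g + 4*g*x (l(g, x) = 4*g*x + g = g + 4*g*x)
k(W) = -⅖ - 8*W/5 (k(W) = (-2*(1 + 4*W))/5 = (-2 - 8*W)/5 = -⅖ - 8*W/5)
k(7)*(-4/2) - 7 = (-⅖ - 8/5*7)*(-4/2) - 7 = (-⅖ - 56/5)*((½)*(-4)) - 7 = -58/5*(-2) - 7 = 116/5 - 7 = 81/5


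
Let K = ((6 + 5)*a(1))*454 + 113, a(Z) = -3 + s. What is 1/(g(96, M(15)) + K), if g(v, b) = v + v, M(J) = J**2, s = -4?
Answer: -1/34653 ≈ -2.8858e-5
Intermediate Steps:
a(Z) = -7 (a(Z) = -3 - 4 = -7)
g(v, b) = 2*v
K = -34845 (K = ((6 + 5)*(-7))*454 + 113 = (11*(-7))*454 + 113 = -77*454 + 113 = -34958 + 113 = -34845)
1/(g(96, M(15)) + K) = 1/(2*96 - 34845) = 1/(192 - 34845) = 1/(-34653) = -1/34653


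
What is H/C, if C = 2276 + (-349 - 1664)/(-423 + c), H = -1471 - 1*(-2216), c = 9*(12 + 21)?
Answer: 31290/96263 ≈ 0.32505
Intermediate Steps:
c = 297 (c = 9*33 = 297)
H = 745 (H = -1471 + 2216 = 745)
C = 96263/42 (C = 2276 + (-349 - 1664)/(-423 + 297) = 2276 - 2013/(-126) = 2276 - 2013*(-1/126) = 2276 + 671/42 = 96263/42 ≈ 2292.0)
H/C = 745/(96263/42) = 745*(42/96263) = 31290/96263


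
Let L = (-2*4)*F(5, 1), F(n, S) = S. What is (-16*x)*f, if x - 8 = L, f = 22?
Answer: 0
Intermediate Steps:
L = -8 (L = -2*4*1 = -8*1 = -8)
x = 0 (x = 8 - 8 = 0)
(-16*x)*f = -16*0*22 = 0*22 = 0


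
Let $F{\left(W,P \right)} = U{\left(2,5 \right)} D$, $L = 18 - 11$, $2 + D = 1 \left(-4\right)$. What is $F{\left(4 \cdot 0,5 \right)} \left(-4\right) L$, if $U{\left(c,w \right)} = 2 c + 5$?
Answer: $1512$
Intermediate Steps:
$D = -6$ ($D = -2 + 1 \left(-4\right) = -2 - 4 = -6$)
$U{\left(c,w \right)} = 5 + 2 c$
$L = 7$ ($L = 18 - 11 = 7$)
$F{\left(W,P \right)} = -54$ ($F{\left(W,P \right)} = \left(5 + 2 \cdot 2\right) \left(-6\right) = \left(5 + 4\right) \left(-6\right) = 9 \left(-6\right) = -54$)
$F{\left(4 \cdot 0,5 \right)} \left(-4\right) L = \left(-54\right) \left(-4\right) 7 = 216 \cdot 7 = 1512$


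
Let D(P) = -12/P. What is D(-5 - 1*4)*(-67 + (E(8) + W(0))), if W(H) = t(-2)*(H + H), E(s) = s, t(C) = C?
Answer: -236/3 ≈ -78.667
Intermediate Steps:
W(H) = -4*H (W(H) = -2*(H + H) = -4*H)
D(-5 - 1*4)*(-67 + (E(8) + W(0))) = (-12/(-5 - 1*4))*(-67 + (8 - 4*0)) = (-12/(-5 - 4))*(-67 + (8 + 0)) = (-12/(-9))*(-67 + 8) = -12*(-⅑)*(-59) = (4/3)*(-59) = -236/3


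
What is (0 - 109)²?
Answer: 11881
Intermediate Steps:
(0 - 109)² = (-109)² = 11881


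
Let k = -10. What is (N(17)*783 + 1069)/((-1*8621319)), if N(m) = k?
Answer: 6761/8621319 ≈ 0.00078422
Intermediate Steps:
N(m) = -10
(N(17)*783 + 1069)/((-1*8621319)) = (-10*783 + 1069)/((-1*8621319)) = (-7830 + 1069)/(-8621319) = -6761*(-1/8621319) = 6761/8621319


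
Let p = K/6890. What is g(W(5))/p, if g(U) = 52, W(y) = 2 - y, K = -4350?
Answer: -35828/435 ≈ -82.363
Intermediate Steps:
p = -435/689 (p = -4350/6890 = -4350*1/6890 = -435/689 ≈ -0.63135)
g(W(5))/p = 52/(-435/689) = 52*(-689/435) = -35828/435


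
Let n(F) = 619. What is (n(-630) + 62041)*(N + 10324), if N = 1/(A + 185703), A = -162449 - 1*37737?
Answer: 9369079286060/14483 ≈ 6.4690e+8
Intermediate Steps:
A = -200186 (A = -162449 - 37737 = -200186)
N = -1/14483 (N = 1/(-200186 + 185703) = 1/(-14483) = -1/14483 ≈ -6.9047e-5)
(n(-630) + 62041)*(N + 10324) = (619 + 62041)*(-1/14483 + 10324) = 62660*(149522491/14483) = 9369079286060/14483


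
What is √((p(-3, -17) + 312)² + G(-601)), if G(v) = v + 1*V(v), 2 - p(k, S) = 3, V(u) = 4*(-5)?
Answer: 310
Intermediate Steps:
V(u) = -20
p(k, S) = -1 (p(k, S) = 2 - 1*3 = 2 - 3 = -1)
G(v) = -20 + v (G(v) = v + 1*(-20) = v - 20 = -20 + v)
√((p(-3, -17) + 312)² + G(-601)) = √((-1 + 312)² + (-20 - 601)) = √(311² - 621) = √(96721 - 621) = √96100 = 310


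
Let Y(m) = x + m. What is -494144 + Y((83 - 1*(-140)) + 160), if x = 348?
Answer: -493413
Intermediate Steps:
Y(m) = 348 + m
-494144 + Y((83 - 1*(-140)) + 160) = -494144 + (348 + ((83 - 1*(-140)) + 160)) = -494144 + (348 + ((83 + 140) + 160)) = -494144 + (348 + (223 + 160)) = -494144 + (348 + 383) = -494144 + 731 = -493413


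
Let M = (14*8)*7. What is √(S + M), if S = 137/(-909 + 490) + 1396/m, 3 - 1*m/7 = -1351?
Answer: √3090423382829083/1985641 ≈ 27.997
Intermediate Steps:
m = 9478 (m = 21 - 7*(-1351) = 21 + 9457 = 9478)
M = 784 (M = 112*7 = 784)
S = -356781/1985641 (S = 137/(-909 + 490) + 1396/9478 = 137/(-419) + 1396*(1/9478) = 137*(-1/419) + 698/4739 = -137/419 + 698/4739 = -356781/1985641 ≈ -0.17968)
√(S + M) = √(-356781/1985641 + 784) = √(1556385763/1985641) = √3090423382829083/1985641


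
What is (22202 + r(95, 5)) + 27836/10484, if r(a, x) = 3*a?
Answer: 58945386/2621 ≈ 22490.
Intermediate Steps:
(22202 + r(95, 5)) + 27836/10484 = (22202 + 3*95) + 27836/10484 = (22202 + 285) + 27836*(1/10484) = 22487 + 6959/2621 = 58945386/2621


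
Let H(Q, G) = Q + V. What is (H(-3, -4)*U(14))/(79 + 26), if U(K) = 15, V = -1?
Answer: -4/7 ≈ -0.57143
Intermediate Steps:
H(Q, G) = -1 + Q (H(Q, G) = Q - 1 = -1 + Q)
(H(-3, -4)*U(14))/(79 + 26) = ((-1 - 3)*15)/(79 + 26) = -4*15/105 = -60*1/105 = -4/7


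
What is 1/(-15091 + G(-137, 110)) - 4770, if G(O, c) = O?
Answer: -72637561/15228 ≈ -4770.0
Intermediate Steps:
1/(-15091 + G(-137, 110)) - 4770 = 1/(-15091 - 137) - 4770 = 1/(-15228) - 4770 = -1/15228 - 4770 = -72637561/15228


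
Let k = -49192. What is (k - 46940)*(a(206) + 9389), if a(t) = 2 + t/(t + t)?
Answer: -902823678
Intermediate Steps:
a(t) = 5/2 (a(t) = 2 + t/((2*t)) = 2 + (1/(2*t))*t = 2 + ½ = 5/2)
(k - 46940)*(a(206) + 9389) = (-49192 - 46940)*(5/2 + 9389) = -96132*18783/2 = -902823678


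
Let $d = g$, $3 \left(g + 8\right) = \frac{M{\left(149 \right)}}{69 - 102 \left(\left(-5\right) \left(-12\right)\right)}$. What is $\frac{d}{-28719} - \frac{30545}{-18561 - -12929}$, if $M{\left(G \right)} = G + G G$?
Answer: $\frac{5308384036861}{978721463808} \approx 5.4238$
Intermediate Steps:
$M{\left(G \right)} = G + G^{2}$
$g = - \frac{55858}{6051}$ ($g = -8 + \frac{149 \left(1 + 149\right) \frac{1}{69 - 102 \left(\left(-5\right) \left(-12\right)\right)}}{3} = -8 + \frac{149 \cdot 150 \frac{1}{69 - 6120}}{3} = -8 + \frac{22350 \frac{1}{69 - 6120}}{3} = -8 + \frac{22350 \frac{1}{-6051}}{3} = -8 + \frac{22350 \left(- \frac{1}{6051}\right)}{3} = -8 + \frac{1}{3} \left(- \frac{7450}{2017}\right) = -8 - \frac{7450}{6051} = - \frac{55858}{6051} \approx -9.2312$)
$d = - \frac{55858}{6051} \approx -9.2312$
$\frac{d}{-28719} - \frac{30545}{-18561 - -12929} = - \frac{55858}{6051 \left(-28719\right)} - \frac{30545}{-18561 - -12929} = \left(- \frac{55858}{6051}\right) \left(- \frac{1}{28719}\right) - \frac{30545}{-18561 + 12929} = \frac{55858}{173778669} - \frac{30545}{-5632} = \frac{55858}{173778669} - - \frac{30545}{5632} = \frac{55858}{173778669} + \frac{30545}{5632} = \frac{5308384036861}{978721463808}$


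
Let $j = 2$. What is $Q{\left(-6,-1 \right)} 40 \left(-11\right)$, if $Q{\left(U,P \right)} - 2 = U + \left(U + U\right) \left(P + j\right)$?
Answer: $7040$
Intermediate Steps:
$Q{\left(U,P \right)} = 2 + U + 2 U \left(2 + P\right)$ ($Q{\left(U,P \right)} = 2 + \left(U + \left(U + U\right) \left(P + 2\right)\right) = 2 + \left(U + 2 U \left(2 + P\right)\right) = 2 + U + 2 U \left(2 + P\right)$)
$Q{\left(-6,-1 \right)} 40 \left(-11\right) = \left(2 + 5 \left(-6\right) + 2 \left(-1\right) \left(-6\right)\right) 40 \left(-11\right) = \left(2 - 30 + 12\right) 40 \left(-11\right) = \left(-16\right) 40 \left(-11\right) = \left(-640\right) \left(-11\right) = 7040$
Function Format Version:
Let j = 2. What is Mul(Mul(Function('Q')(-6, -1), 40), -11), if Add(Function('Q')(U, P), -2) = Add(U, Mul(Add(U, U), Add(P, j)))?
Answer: 7040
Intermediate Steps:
Function('Q')(U, P) = Add(2, U, Mul(2, U, Add(2, P))) (Function('Q')(U, P) = Add(2, Add(U, Mul(Add(U, U), Add(P, 2)))) = Add(2, Add(U, Mul(Mul(2, U), Add(2, P)))) = Add(2, Add(U, Mul(2, U, Add(2, P)))) = Add(2, U, Mul(2, U, Add(2, P))))
Mul(Mul(Function('Q')(-6, -1), 40), -11) = Mul(Mul(Add(2, Mul(5, -6), Mul(2, -1, -6)), 40), -11) = Mul(Mul(Add(2, -30, 12), 40), -11) = Mul(Mul(-16, 40), -11) = Mul(-640, -11) = 7040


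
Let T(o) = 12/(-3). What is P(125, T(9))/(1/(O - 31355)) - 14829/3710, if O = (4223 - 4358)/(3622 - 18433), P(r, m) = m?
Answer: 2297152704827/18316270 ≈ 1.2542e+5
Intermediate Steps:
T(o) = -4 (T(o) = 12*(-⅓) = -4)
O = 45/4937 (O = -135/(-14811) = -135*(-1/14811) = 45/4937 ≈ 0.0091148)
P(125, T(9))/(1/(O - 31355)) - 14829/3710 = -4/(1/(45/4937 - 31355)) - 14829/3710 = -4/(1/(-154799590/4937)) - 14829*1/3710 = -4/(-4937/154799590) - 14829/3710 = -4*(-154799590/4937) - 14829/3710 = 619198360/4937 - 14829/3710 = 2297152704827/18316270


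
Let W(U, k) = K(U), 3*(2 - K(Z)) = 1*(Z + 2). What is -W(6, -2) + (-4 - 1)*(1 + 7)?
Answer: -118/3 ≈ -39.333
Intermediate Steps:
K(Z) = 4/3 - Z/3 (K(Z) = 2 - (Z + 2)/3 = 2 - (2 + Z)/3 = 2 + (-⅔ - Z/3) = 4/3 - Z/3)
W(U, k) = 4/3 - U/3
-W(6, -2) + (-4 - 1)*(1 + 7) = -(4/3 - ⅓*6) + (-4 - 1)*(1 + 7) = -(4/3 - 2) - 5*8 = -1*(-⅔) - 40 = ⅔ - 40 = -118/3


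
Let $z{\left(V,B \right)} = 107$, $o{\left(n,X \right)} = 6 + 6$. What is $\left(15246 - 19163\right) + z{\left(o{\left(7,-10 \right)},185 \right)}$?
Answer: $-3810$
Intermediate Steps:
$o{\left(n,X \right)} = 12$
$\left(15246 - 19163\right) + z{\left(o{\left(7,-10 \right)},185 \right)} = \left(15246 - 19163\right) + 107 = -3917 + 107 = -3810$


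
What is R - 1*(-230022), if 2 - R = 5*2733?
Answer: 216359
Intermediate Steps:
R = -13663 (R = 2 - 5*2733 = 2 - 1*13665 = 2 - 13665 = -13663)
R - 1*(-230022) = -13663 - 1*(-230022) = -13663 + 230022 = 216359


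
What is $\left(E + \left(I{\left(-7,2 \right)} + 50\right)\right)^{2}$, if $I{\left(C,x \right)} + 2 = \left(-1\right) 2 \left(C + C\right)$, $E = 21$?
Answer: $9409$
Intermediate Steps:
$I{\left(C,x \right)} = -2 - 4 C$ ($I{\left(C,x \right)} = -2 + \left(-1\right) 2 \left(C + C\right) = -2 - 2 \cdot 2 C = -2 - 4 C$)
$\left(E + \left(I{\left(-7,2 \right)} + 50\right)\right)^{2} = \left(21 + \left(\left(-2 - -28\right) + 50\right)\right)^{2} = \left(21 + \left(\left(-2 + 28\right) + 50\right)\right)^{2} = \left(21 + \left(26 + 50\right)\right)^{2} = \left(21 + 76\right)^{2} = 97^{2} = 9409$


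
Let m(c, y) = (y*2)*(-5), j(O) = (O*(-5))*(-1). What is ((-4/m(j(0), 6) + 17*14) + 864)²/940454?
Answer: 273273961/211602150 ≈ 1.2915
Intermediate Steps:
j(O) = 5*O (j(O) = -5*O*(-1) = 5*O)
m(c, y) = -10*y (m(c, y) = (2*y)*(-5) = -10*y)
((-4/m(j(0), 6) + 17*14) + 864)²/940454 = ((-4/((-10*6)) + 17*14) + 864)²/940454 = ((-4/(-60) + 238) + 864)²*(1/940454) = ((-4*(-1/60) + 238) + 864)²*(1/940454) = ((1/15 + 238) + 864)²*(1/940454) = (3571/15 + 864)²*(1/940454) = (16531/15)²*(1/940454) = (273273961/225)*(1/940454) = 273273961/211602150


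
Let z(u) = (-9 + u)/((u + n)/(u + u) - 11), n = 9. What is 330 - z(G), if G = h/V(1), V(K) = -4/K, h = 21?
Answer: 34847/106 ≈ 328.75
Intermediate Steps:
G = -21/4 (G = 21/((-4/1)) = 21/((-4*1)) = 21/(-4) = 21*(-¼) = -21/4 ≈ -5.2500)
z(u) = (-9 + u)/(-11 + (9 + u)/(2*u)) (z(u) = (-9 + u)/((u + 9)/(u + u) - 11) = (-9 + u)/((9 + u)/((2*u)) - 11) = (-9 + u)/((9 + u)*(1/(2*u)) - 11) = (-9 + u)/((9 + u)/(2*u) - 11) = (-9 + u)/(-11 + (9 + u)/(2*u)))
330 - z(G) = 330 - 2*(-21)*(9 - 1*(-21/4))/(3*4*(-3 + 7*(-21/4))) = 330 - 2*(-21)*(9 + 21/4)/(3*4*(-3 - 147/4)) = 330 - 2*(-21)*57/(3*4*(-159/4)*4) = 330 - 2*(-21)*(-4)*57/(3*4*159*4) = 330 - 1*133/106 = 330 - 133/106 = 34847/106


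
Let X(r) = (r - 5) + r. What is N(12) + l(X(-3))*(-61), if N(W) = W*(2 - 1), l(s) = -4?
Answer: 256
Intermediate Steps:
X(r) = -5 + 2*r (X(r) = (-5 + r) + r = -5 + 2*r)
N(W) = W (N(W) = W*1 = W)
N(12) + l(X(-3))*(-61) = 12 - 4*(-61) = 12 + 244 = 256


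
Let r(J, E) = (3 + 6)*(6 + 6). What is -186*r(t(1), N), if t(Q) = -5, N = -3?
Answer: -20088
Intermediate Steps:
r(J, E) = 108 (r(J, E) = 9*12 = 108)
-186*r(t(1), N) = -186*108 = -20088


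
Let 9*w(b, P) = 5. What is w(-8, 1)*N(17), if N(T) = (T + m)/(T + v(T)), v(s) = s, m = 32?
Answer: 245/306 ≈ 0.80065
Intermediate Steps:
w(b, P) = 5/9 (w(b, P) = (1/9)*5 = 5/9)
N(T) = (32 + T)/(2*T) (N(T) = (T + 32)/(T + T) = (32 + T)/((2*T)) = (32 + T)*(1/(2*T)) = (32 + T)/(2*T))
w(-8, 1)*N(17) = 5*((1/2)*(32 + 17)/17)/9 = 5*((1/2)*(1/17)*49)/9 = (5/9)*(49/34) = 245/306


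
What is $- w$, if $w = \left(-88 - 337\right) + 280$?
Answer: $145$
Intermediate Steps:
$w = -145$ ($w = -425 + 280 = -145$)
$- w = \left(-1\right) \left(-145\right) = 145$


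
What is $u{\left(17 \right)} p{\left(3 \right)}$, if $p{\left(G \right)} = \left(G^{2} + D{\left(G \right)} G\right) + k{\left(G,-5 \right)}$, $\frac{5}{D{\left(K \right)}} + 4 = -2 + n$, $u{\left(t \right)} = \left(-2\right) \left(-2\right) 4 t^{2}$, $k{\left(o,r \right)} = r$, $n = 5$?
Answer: $-50864$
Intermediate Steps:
$u{\left(t \right)} = 16 t^{2}$ ($u{\left(t \right)} = 4 \cdot 4 t^{2} = 16 t^{2}$)
$D{\left(K \right)} = -5$ ($D{\left(K \right)} = \frac{5}{-4 + \left(-2 + 5\right)} = \frac{5}{-4 + 3} = \frac{5}{-1} = 5 \left(-1\right) = -5$)
$p{\left(G \right)} = -5 + G^{2} - 5 G$ ($p{\left(G \right)} = \left(G^{2} - 5 G\right) - 5 = -5 + G^{2} - 5 G$)
$u{\left(17 \right)} p{\left(3 \right)} = 16 \cdot 17^{2} \left(-5 + 3^{2} - 15\right) = 16 \cdot 289 \left(-5 + 9 - 15\right) = 4624 \left(-11\right) = -50864$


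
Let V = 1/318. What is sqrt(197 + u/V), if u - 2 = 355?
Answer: sqrt(113723) ≈ 337.23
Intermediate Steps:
V = 1/318 ≈ 0.0031447
u = 357 (u = 2 + 355 = 357)
sqrt(197 + u/V) = sqrt(197 + 357/(1/318)) = sqrt(197 + 357*318) = sqrt(197 + 113526) = sqrt(113723)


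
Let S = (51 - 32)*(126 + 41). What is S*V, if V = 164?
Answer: 520372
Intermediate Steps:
S = 3173 (S = 19*167 = 3173)
S*V = 3173*164 = 520372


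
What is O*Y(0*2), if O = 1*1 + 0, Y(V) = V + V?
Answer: 0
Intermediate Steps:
Y(V) = 2*V
O = 1 (O = 1 + 0 = 1)
O*Y(0*2) = 1*(2*(0*2)) = 1*(2*0) = 1*0 = 0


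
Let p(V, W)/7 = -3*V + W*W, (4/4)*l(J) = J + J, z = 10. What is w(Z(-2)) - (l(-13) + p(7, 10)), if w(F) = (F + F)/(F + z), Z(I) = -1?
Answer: -4745/9 ≈ -527.22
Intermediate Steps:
l(J) = 2*J (l(J) = J + J = 2*J)
p(V, W) = -21*V + 7*W² (p(V, W) = 7*(-3*V + W*W) = 7*(-3*V + W²) = 7*(W² - 3*V) = -21*V + 7*W²)
w(F) = 2*F/(10 + F) (w(F) = (F + F)/(F + 10) = (2*F)/(10 + F) = 2*F/(10 + F))
w(Z(-2)) - (l(-13) + p(7, 10)) = 2*(-1)/(10 - 1) - (2*(-13) + (-21*7 + 7*10²)) = 2*(-1)/9 - (-26 + (-147 + 7*100)) = 2*(-1)*(⅑) - (-26 + (-147 + 700)) = -2/9 - (-26 + 553) = -2/9 - 1*527 = -2/9 - 527 = -4745/9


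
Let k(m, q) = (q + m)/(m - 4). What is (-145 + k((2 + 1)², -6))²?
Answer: 521284/25 ≈ 20851.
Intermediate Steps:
k(m, q) = (m + q)/(-4 + m)
(-145 + k((2 + 1)², -6))² = (-145 + ((2 + 1)² - 6)/(-4 + (2 + 1)²))² = (-145 + (3² - 6)/(-4 + 3²))² = (-145 + (9 - 6)/(-4 + 9))² = (-145 + 3/5)² = (-145 + (⅕)*3)² = (-145 + ⅗)² = (-722/5)² = 521284/25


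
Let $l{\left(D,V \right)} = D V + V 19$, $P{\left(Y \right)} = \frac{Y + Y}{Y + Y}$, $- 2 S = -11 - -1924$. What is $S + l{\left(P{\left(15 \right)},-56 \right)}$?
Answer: $- \frac{4153}{2} \approx -2076.5$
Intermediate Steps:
$S = - \frac{1913}{2}$ ($S = - \frac{-11 - -1924}{2} = - \frac{-11 + 1924}{2} = \left(- \frac{1}{2}\right) 1913 = - \frac{1913}{2} \approx -956.5$)
$P{\left(Y \right)} = 1$ ($P{\left(Y \right)} = \frac{2 Y}{2 Y} = 2 Y \frac{1}{2 Y} = 1$)
$l{\left(D,V \right)} = 19 V + D V$ ($l{\left(D,V \right)} = D V + 19 V = 19 V + D V$)
$S + l{\left(P{\left(15 \right)},-56 \right)} = - \frac{1913}{2} - 56 \left(19 + 1\right) = - \frac{1913}{2} - 1120 = - \frac{4153}{2}$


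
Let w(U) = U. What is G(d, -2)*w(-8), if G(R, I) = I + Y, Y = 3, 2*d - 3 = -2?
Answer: -8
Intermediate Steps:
d = ½ (d = 3/2 + (½)*(-2) = 3/2 - 1 = ½ ≈ 0.50000)
G(R, I) = 3 + I (G(R, I) = I + 3 = 3 + I)
G(d, -2)*w(-8) = (3 - 2)*(-8) = 1*(-8) = -8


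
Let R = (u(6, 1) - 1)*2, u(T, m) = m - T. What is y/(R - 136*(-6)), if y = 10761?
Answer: 3587/268 ≈ 13.384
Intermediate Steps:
R = -12 (R = ((1 - 1*6) - 1)*2 = ((1 - 6) - 1)*2 = (-5 - 1)*2 = -6*2 = -12)
y/(R - 136*(-6)) = 10761/(-12 - 136*(-6)) = 10761/(-12 + 816) = 10761/804 = 10761*(1/804) = 3587/268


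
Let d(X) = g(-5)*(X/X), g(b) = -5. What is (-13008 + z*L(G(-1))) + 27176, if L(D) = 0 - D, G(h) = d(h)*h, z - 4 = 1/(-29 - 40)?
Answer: 976217/69 ≈ 14148.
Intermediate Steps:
d(X) = -5 (d(X) = -5*X/X = -5*1 = -5)
z = 275/69 (z = 4 + 1/(-29 - 40) = 4 + 1/(-69) = 4 - 1/69 = 275/69 ≈ 3.9855)
G(h) = -5*h
L(D) = -D
(-13008 + z*L(G(-1))) + 27176 = (-13008 + 275*(-(-5)*(-1))/69) + 27176 = (-13008 + 275*(-1*5)/69) + 27176 = (-13008 + (275/69)*(-5)) + 27176 = (-13008 - 1375/69) + 27176 = -898927/69 + 27176 = 976217/69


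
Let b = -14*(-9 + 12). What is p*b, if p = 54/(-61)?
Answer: 2268/61 ≈ 37.180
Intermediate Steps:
p = -54/61 (p = 54*(-1/61) = -54/61 ≈ -0.88525)
b = -42 (b = -14*3 = -42)
p*b = -54/61*(-42) = 2268/61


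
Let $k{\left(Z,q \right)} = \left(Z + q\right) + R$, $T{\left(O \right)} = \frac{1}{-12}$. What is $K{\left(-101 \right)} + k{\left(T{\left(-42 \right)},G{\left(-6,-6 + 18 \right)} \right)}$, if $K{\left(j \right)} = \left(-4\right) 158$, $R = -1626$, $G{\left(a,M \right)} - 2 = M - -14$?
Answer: $- \frac{26761}{12} \approx -2230.1$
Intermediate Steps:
$G{\left(a,M \right)} = 16 + M$ ($G{\left(a,M \right)} = 2 + \left(M - -14\right) = 2 + \left(M + 14\right) = 2 + \left(14 + M\right) = 16 + M$)
$T{\left(O \right)} = - \frac{1}{12}$
$K{\left(j \right)} = -632$
$k{\left(Z,q \right)} = -1626 + Z + q$ ($k{\left(Z,q \right)} = \left(Z + q\right) - 1626 = -1626 + Z + q$)
$K{\left(-101 \right)} + k{\left(T{\left(-42 \right)},G{\left(-6,-6 + 18 \right)} \right)} = -632 - \frac{19177}{12} = - \frac{26761}{12}$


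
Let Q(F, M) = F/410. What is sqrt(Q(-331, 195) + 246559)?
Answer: sqrt(41446432190)/410 ≈ 496.55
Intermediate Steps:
Q(F, M) = F/410 (Q(F, M) = F*(1/410) = F/410)
sqrt(Q(-331, 195) + 246559) = sqrt((1/410)*(-331) + 246559) = sqrt(-331/410 + 246559) = sqrt(101088859/410) = sqrt(41446432190)/410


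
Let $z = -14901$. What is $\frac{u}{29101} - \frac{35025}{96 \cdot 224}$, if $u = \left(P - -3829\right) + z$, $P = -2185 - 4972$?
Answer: $- \frac{470419647}{208595968} \approx -2.2552$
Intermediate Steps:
$P = -7157$ ($P = -2185 - 4972 = -7157$)
$u = -18229$ ($u = \left(-7157 - -3829\right) - 14901 = \left(-7157 + 3829\right) - 14901 = -3328 - 14901 = -18229$)
$\frac{u}{29101} - \frac{35025}{96 \cdot 224} = - \frac{18229}{29101} - \frac{35025}{96 \cdot 224} = \left(-18229\right) \frac{1}{29101} - \frac{35025}{21504} = - \frac{18229}{29101} - \frac{11675}{7168} = - \frac{470419647}{208595968}$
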